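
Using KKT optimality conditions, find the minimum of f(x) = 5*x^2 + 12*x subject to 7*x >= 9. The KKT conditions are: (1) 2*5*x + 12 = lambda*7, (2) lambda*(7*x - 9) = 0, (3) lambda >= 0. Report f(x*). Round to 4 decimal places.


Step 1: Try lambda = 0 (constraint inactive).
x_unc = -12/(2*5) = -1.2
Check: 7*-1.2 = -8.4 < 9 -- violated!
Step 2: Constraint must be active: 7*x = 9
x* = 9/7 = 1.2857 (rounded; the exact value 9/7 is used below)
lambda = (2*5*(9/7) + 12)/7 = 3.551
Step 3: Compute optimal value.
f(x*) = 5*(9/7)^2 + 12*(9/7) = 23.6939


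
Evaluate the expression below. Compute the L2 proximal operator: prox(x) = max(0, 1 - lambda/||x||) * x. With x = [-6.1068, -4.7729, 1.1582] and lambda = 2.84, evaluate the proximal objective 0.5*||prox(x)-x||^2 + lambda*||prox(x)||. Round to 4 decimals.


Step 1: Compute ||x||.
||x|| = 7.8368
Step 2: Compute scaling factor.
scale = max(0, 1 - 2.84/7.8368) = 0.6376
Step 3: prox(x) = [-3.8937, -3.0432, 0.7385]
||prox(x)|| = 4.9968
Step 4: Proximal objective.
0.5*||prox-x||^2 = 4.0328
lambda*||prox|| = 14.1909
Total = 18.2236


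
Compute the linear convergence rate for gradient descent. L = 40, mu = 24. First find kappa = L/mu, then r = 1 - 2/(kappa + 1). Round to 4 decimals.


Step 1: Compute the condition number.
kappa = L/mu = 40/24 = 1.6667
Step 2: Compute the convergence rate.
r = 1 - 2/(kappa + 1) = 1 - 2*mu/(L + mu) = (L - mu)/(L + mu) = 16/64 = 0.25


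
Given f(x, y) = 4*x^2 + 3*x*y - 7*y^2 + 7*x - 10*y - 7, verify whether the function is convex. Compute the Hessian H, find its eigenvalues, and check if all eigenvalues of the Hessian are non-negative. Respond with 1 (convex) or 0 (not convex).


The Hessian of f(x,y) = 4*x^2 + 3*x*y - 7*y^2 + 7*x - 10*y - 7 is:
H = [[8, 3], [3, -14]]
Trace = 8 - 14 = -6
Determinant = 8*-14 - (3)^2 = -121
Discriminant = (-6)^2 - 4*-121 = 520.0
Eigenvalues: lambda_1 = -14.4018, lambda_2 = 8.4018
The function is not convex.

0


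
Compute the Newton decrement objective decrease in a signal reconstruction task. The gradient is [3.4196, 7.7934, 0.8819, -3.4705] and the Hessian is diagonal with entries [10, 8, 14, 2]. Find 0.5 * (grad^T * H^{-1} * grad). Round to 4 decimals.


Step 1: H is diagonal, so H^(-1) * g = [0.342, 0.9742, 0.063, -1.7353].
Step 2: g^T H^(-1) g = sum_i g_i^2 / H_ii
  = (3.4196)^2/10 + (7.7934)^2/8 + (0.8819)^2/14 + (-3.4705)^2/2
  = 1.1694 + 7.5921 + 0.0556 + 6.0222 = 14.8392
Step 3: Objective decrease = 0.5 * g^T H^(-1) g = 7.4196


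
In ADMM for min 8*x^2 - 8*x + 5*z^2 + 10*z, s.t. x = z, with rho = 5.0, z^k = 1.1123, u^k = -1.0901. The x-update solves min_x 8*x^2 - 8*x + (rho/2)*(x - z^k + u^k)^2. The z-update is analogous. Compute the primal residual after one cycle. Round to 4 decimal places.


ADMM iteration with rho = 5.0, z^k = 1.1123, u^k = -1.0901
Step 1: x-update.
Minimize 8*x^2 - 8*x + (5.0/2)*(x - 1.1123 - 1.0901)^2
FOC: (2*8 + 5.0)*x = 8 + 5.0*(1.1123 + 1.0901)
x^{k+1} = 0.9053
Step 2: z-update.
Minimize 5*z^2 + 10*z + (5.0/2)*(0.9053 - z - 1.0901)^2
FOC: (2*5 + 5.0)*z = -10 + 5.0*(0.9053 - 1.0901)
z^{k+1} = -0.7283
Step 3: u-update.
u^{k+1} = -1.0901 + 0.9053 + 0.7283 = 0.5435
Step 4: Primal residual = |0.9053 + 0.7283| = 1.6336


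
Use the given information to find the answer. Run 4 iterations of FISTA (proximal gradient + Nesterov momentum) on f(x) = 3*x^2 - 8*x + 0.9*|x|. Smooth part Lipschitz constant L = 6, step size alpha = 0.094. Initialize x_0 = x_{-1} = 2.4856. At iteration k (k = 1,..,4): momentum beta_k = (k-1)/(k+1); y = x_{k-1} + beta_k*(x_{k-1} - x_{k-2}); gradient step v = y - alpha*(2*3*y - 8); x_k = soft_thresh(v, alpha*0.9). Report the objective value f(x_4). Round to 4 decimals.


FISTA on f(x) = 3*x^2 - 8*x + 0.9*|x|
L = 6, alpha = 0.094
Iteration 1: beta = 0.0, y = 2.4856 + 0.0*(2.4856 - 2.4856) = 2.4856
  grad(y) = 6.9136, v = y - alpha*grad = 1.8357
  prox(v) = soft_thresh(1.8357, 0.0846) = 1.7511
Iteration 2: beta = 0.3333, y = 1.7511 + 0.3333*(1.7511 - 2.4856) = 1.5063
  grad(y) = 1.0378, v = y - alpha*grad = 1.4087
  prox(v) = soft_thresh(1.4087, 0.0846) = 1.3241
Iteration 3: beta = 0.5, y = 1.3241 + 0.5*(1.3241 - 1.7511) = 1.1107
  grad(y) = -1.3361, v = y - alpha*grad = 1.2362
  prox(v) = soft_thresh(1.2362, 0.0846) = 1.1516
Iteration 4: beta = 0.6, y = 1.1516 + 0.6*(1.1516 - 1.3241) = 1.0481
  grad(y) = -1.7111, v = y - alpha*grad = 1.209
  prox(v) = soft_thresh(1.209, 0.0846) = 1.1244
f(x_4) = 3*1.1244^2 - 8*1.1244 + 0.9*|1.1244| = -4.1904


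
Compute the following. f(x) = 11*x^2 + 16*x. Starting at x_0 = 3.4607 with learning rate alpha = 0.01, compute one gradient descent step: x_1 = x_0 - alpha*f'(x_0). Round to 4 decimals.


We compute the gradient at x_0 and apply the update.
f'(x) = 22*x + 16
f'(3.4607) = 22*3.4607 + 16 = 92.1354
x_1 = 3.4607 - 0.01*92.1354 = 2.5393


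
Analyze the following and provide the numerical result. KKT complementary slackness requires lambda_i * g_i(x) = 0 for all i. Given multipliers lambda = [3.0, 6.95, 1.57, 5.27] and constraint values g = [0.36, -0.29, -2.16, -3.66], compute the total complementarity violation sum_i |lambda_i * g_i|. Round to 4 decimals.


KKT complementary slackness check:
lambda_1 * g_1 = 3.0 * 0.36 = 1.08
lambda_2 * g_2 = 6.95 * -0.29 = -2.0155
lambda_3 * g_3 = 1.57 * -2.16 = -3.3912
lambda_4 * g_4 = 5.27 * -3.66 = -19.2882
Total violation = 1.08 + 2.0155 + 3.3912 + 19.2882 = 25.7749


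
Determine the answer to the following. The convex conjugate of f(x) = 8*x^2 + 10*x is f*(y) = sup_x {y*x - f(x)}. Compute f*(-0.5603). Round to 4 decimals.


f*(y) = sup_x {y*x - a*x^2 - b*x} = sup_x {(y-b)*x - a*x^2}
FOC: (y - b) - 2a*x = 0 => x* = (y - b)/(2a)
x* = (-0.5603 - 10)/(2*8) = -0.66
f*(-0.5603) = (y-b)^2/(4a) = (-0.5603 - 10)^2/(4*8)
= 111.5199/32 = 3.485


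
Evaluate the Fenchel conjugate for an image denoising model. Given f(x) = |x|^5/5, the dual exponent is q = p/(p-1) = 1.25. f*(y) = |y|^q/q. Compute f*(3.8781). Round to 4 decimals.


The conjugate exponent q satisfies 1/p + 1/q = 1.
p = 5, so q = 5/(5 - 1) = 1.25
|y|^q = 3.8781^1.25 = 5.4422
f*(3.8781) = 5.4422 / 1.25 = 4.3538


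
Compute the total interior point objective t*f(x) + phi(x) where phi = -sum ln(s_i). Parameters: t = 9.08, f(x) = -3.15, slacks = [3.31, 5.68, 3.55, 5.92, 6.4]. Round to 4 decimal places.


Step 1: Compute log-barrier.
ln values: [1.1969, 1.737, 1.2669, 1.7783, 1.8563]
phi = -(1.1969 + 1.737 + 1.2669 + 1.7783 + 1.8563) = -7.8355
Step 2: Compute augmented objective.
t*f(x) = 9.08*-3.15 = -28.602
Total = -28.602 - 7.8355 = -36.4375


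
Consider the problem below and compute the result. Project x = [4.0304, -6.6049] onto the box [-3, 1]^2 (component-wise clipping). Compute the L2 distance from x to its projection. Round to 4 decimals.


Project each component onto [-3, 1].
clip(4.0304) = 1.0, clip(-6.6049) = -3.0
Projection = [1.0, -3.0]
Squared diffs: [9.1833, 12.9953]
Distance = sqrt(22.1786) = 4.7094


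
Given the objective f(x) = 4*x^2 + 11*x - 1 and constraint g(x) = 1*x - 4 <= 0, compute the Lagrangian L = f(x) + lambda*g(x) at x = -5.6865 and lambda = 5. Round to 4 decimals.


Step 1: Evaluate f(x).
f(-5.6865) = 4*(-5.6865)^2 + 11*(-5.6865) - 1 = 65.7936
Step 2: Evaluate g(x).
g(-5.6865) = 1*-5.6865 - 4 = -9.6865
Step 3: Compute Lagrangian.
L = 65.7936 + 5*-9.6865 = 17.3611


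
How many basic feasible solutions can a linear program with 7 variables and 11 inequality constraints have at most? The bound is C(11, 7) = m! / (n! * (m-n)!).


Each vertex corresponds to some choice of n active constraints out of m, so the number of vertices is at most C(m, n) = m! / (n!(m-n)!).
m = 11, n = 7
Numerator: 11 * 10 * 9 * 8 * 7 * 6 * 5
Denominator: 7! = 5040
C(11, 7) = 330


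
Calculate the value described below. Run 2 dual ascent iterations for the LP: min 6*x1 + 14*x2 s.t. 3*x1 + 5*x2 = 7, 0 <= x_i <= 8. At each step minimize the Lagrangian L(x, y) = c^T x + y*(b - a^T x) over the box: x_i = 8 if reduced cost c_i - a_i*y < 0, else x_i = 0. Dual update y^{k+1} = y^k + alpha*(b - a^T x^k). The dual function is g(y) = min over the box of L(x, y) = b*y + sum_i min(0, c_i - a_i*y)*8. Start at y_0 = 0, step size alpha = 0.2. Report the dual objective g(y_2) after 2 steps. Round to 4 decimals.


Dual ascent for LP: min 6*x1 + 14*x2, 3*x1 + 5*x2 = 7, 0 <= x_i <= 8
Step 1: y^k = 0.0, reduced costs: (6.0, 14.0)
  x^k = (0.0, 0.0), subgradient = b - a^T x = 7.0
  y^{k+1} = 0.0 + 0.2*7.0 = 1.4
Step 2: y^k = 1.4, reduced costs: (1.8, 7.0)
  x^k = (0.0, 0.0), subgradient = b - a^T x = 7.0
  y^{k+1} = 1.4 + 0.2*7.0 = 2.8
Dual objective at y_2 = 2.8: reduced costs (-2.4, 0.0), box minimizer x = (8.0, 0.0)
g(y_2) = b*y + (c1 - a1*y)*x1 + (c2 - a2*y)*x2 = 7*2.8 + (-2.4)*8.0 + 0.0*0.0 = 19.6 - 19.2 + 0.0 = 0.4


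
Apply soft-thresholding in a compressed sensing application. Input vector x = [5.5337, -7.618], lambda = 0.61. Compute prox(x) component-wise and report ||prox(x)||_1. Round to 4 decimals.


Soft-thresholding with lambda = 0.61:
prox(5.5337) = sign(5.5337)*max(|5.5337| - 0.61, 0) = 4.9237
prox(-7.618) = sign(-7.618)*max(|-7.618| - 0.61, 0) = -7.008
prox(x) = [4.9237, -7.008]
||prox(x)||_1 = 4.9237 + 7.008 = 11.9317


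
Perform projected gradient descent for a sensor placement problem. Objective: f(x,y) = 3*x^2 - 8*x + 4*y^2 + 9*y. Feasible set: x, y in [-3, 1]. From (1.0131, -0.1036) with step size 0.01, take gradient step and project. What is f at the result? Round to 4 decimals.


Step 1: Compute gradient at (1.0131, -0.1036).
grad_x = 2*3*1.0131 - 8 = -1.9214
grad_y = 2*4*-0.1036 + 9 = 8.1712
Step 2: Gradient step.
x_raw = 1.0131 - 0.01*-1.9214 = 1.0323
y_raw = -0.1036 - 0.01*8.1712 = -0.1853
Step 3: Project onto [-3, 1].
x_proj = clip(1.0323) = 1.0
y_proj = clip(-0.1853) = -0.1853
Step 4: Evaluate f.
f(1.0, -0.1853) = -6.5304


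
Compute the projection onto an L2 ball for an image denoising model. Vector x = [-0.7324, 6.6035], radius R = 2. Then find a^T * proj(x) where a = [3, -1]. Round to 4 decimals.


Step 1: Compute ||x|| (intermediates to 6 decimals).
||x|| = sqrt((-0.7324)^2 + 6.6035^2) = 6.643991
Step 2: Project.
Since ||x|| > R, scale = R/||x|| = 2/6.643991 = 0.301024, proj(x) = scale * x
proj(x) = [-0.22047, 1.987812]
Step 3: Dot product.
a^T * proj(x) = 3*(-0.22047) - 1*1.987812 = -2.6492


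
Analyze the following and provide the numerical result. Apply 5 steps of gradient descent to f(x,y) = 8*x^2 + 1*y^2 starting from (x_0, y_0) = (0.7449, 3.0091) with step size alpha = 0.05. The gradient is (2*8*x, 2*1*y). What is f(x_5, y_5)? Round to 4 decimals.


Gradient descent on f(x,y) = 8*x^2 + 1*y^2.
Starting point: (0.7449, 3.0091), alpha = 0.05
Step 1: grad_x = 2*8*0.7449 = 11.9184, grad_y = 2*1*3.0091 = 6.0182
  x_1 = 0.7449 - 0.05*11.9184 = 0.149
  y_1 = 3.0091 - 0.05*6.0182 = 2.7082
Step 2: grad_x = 2*8*0.149 = 2.3837, grad_y = 2*1*2.7082 = 5.4164
  x_2 = 0.149 - 0.05*2.3837 = 0.0298
  y_2 = 2.7082 - 0.05*5.4164 = 2.4374
Step 3: grad_x = 2*8*0.0298 = 0.4767, grad_y = 2*1*2.4374 = 4.8747
  x_3 = 0.0298 - 0.05*0.4767 = 0.006
  y_3 = 2.4374 - 0.05*4.8747 = 2.1936
Step 4: grad_x = 2*8*0.006 = 0.0953, grad_y = 2*1*2.1936 = 4.3873
  x_4 = 0.006 - 0.05*0.0953 = 0.0012
  y_4 = 2.1936 - 0.05*4.3873 = 1.9743
Step 5: grad_x = 2*8*0.0012 = 0.0191, grad_y = 2*1*1.9743 = 3.9485
  x_5 = 0.0012 - 0.05*0.0191 = 0.0002
  y_5 = 1.9743 - 0.05*3.9485 = 1.7768
f(0.0002, 1.7768) = 8*0.0002^2 + 1*1.7768^2 = 3.1572


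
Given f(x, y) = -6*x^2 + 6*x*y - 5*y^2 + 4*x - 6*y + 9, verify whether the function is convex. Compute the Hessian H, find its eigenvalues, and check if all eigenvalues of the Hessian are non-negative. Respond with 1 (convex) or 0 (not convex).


The Hessian of f(x,y) = -6*x^2 + 6*x*y - 5*y^2 + 4*x - 6*y + 9 is:
H = [[-12, 6], [6, -10]]
Trace = -12 - 10 = -22
Determinant = -12*-10 - (6)^2 = 84
Discriminant = (-22)^2 - 4*84 = 148.0
Eigenvalues: lambda_1 = -17.0828, lambda_2 = -4.9172
The function is not convex.

0


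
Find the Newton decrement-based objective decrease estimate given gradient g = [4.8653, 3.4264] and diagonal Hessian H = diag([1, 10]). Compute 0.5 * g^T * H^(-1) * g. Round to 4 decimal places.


Step 1: H is diagonal, so H^(-1) * g = [4.8653, 0.3426].
Step 2: g^T H^(-1) g = sum_i g_i^2 / H_ii
  = (4.8653)^2/1 + (3.4264)^2/10
  = 23.6711 + 1.174 = 24.8452
Step 3: Objective decrease = 0.5 * g^T H^(-1) g = 12.4226


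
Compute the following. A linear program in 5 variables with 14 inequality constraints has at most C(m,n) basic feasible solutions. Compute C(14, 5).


Each vertex corresponds to some choice of n active constraints out of m, so the number of vertices is at most C(m, n) = m! / (n!(m-n)!).
m = 14, n = 5
Numerator: 14 * 13 * 12 * 11 * 10
Denominator: 5! = 120
C(14, 5) = 2002


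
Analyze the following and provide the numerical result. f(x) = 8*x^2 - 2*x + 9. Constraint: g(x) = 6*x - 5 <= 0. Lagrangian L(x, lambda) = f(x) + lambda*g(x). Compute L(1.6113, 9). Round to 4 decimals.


Step 1: Evaluate f(x).
f(1.6113) = 8*1.6113^2 - 2*1.6113 + 9 = 26.5477
Step 2: Evaluate g(x).
g(1.6113) = 6*1.6113 - 5 = 4.6678
Step 3: Compute Lagrangian.
L = 26.5477 + 9*4.6678 = 68.5579


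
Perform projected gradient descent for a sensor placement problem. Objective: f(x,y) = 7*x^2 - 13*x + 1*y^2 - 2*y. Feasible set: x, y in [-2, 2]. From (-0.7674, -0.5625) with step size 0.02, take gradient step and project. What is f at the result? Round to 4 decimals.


Step 1: Compute gradient at (-0.7674, -0.5625).
grad_x = 2*7*-0.7674 - 13 = -23.7436
grad_y = 2*1*-0.5625 - 2 = -3.125
Step 2: Gradient step.
x_raw = -0.7674 - 0.02*-23.7436 = -0.2925
y_raw = -0.5625 - 0.02*-3.125 = -0.5
Step 3: Project onto [-2, 2].
x_proj = clip(-0.2925) = -0.2925
y_proj = clip(-0.5) = -0.5
Step 4: Evaluate f.
f(-0.2925, -0.5) = 5.6519


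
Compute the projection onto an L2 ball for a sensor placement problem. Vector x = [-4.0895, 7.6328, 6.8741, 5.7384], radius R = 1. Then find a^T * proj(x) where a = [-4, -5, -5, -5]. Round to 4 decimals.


Step 1: Compute ||x|| (intermediates to 6 decimals).
||x|| = sqrt((-4.0895)^2 + 7.6328^2 + 6.8741^2 + 5.7384^2) = 12.45657
Step 2: Project.
Since ||x|| > R, scale = R/||x|| = 1/12.45657 = 0.080279, proj(x) = scale * x
proj(x) = [-0.328301, 0.612754, 0.551846, 0.460673]
Step 3: Dot product.
a^T * proj(x) = -4*(-0.328301) - 5*0.612754 - 5*0.551846 - 5*0.460673 = -6.8132


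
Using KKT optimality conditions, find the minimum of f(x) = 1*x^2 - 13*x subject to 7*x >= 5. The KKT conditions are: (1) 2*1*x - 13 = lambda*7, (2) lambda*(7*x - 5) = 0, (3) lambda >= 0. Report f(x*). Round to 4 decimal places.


Step 1: Try lambda = 0 (constraint inactive).
Stationarity: 2*1*x - 13 = 0
x* = 13/(2*1) = 6.5
Check constraint: 7*6.5 = 45.5 >= 5 -- satisfied.
Step 2: Compute optimal value.
f(x*) = 1*6.5^2 - 13*6.5 = -42.25


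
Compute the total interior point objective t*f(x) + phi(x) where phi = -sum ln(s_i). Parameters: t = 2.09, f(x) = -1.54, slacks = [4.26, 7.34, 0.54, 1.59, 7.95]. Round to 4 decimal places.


Step 1: Compute log-barrier.
ln values: [1.4493, 1.9933, -0.6162, 0.4637, 2.0732]
phi = -(1.4493 + 1.9933 - 0.6162 + 0.4637 + 2.0732) = -5.3633
Step 2: Compute augmented objective.
t*f(x) = 2.09*-1.54 = -3.2186
Total = -3.2186 - 5.3633 = -8.5819


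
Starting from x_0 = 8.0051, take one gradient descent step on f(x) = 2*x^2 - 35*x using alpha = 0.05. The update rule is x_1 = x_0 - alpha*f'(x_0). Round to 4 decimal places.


We compute the gradient at x_0 and apply the update.
f'(x) = 4*x - 35
f'(8.0051) = 4*8.0051 - 35 = -2.9796
x_1 = 8.0051 - 0.05*-2.9796 = 8.1541


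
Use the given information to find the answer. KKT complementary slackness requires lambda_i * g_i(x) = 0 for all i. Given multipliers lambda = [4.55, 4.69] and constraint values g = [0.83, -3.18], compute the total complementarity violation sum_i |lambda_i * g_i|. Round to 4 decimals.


KKT complementary slackness check:
lambda_1 * g_1 = 4.55 * 0.83 = 3.7765
lambda_2 * g_2 = 4.69 * -3.18 = -14.9142
Total violation = 3.7765 + 14.9142 = 18.6907


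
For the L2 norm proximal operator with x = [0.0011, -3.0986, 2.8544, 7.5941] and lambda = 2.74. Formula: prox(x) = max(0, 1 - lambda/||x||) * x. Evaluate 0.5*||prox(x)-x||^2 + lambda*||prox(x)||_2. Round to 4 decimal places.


Step 1: Compute ||x||.
||x|| = 8.6844
Step 2: Compute scaling factor.
scale = max(0, 1 - 2.74/8.6844) = 0.6845
Step 3: prox(x) = [0.0008, -2.121, 1.9538, 5.1981]
||prox(x)|| = 5.9444
Step 4: Proximal objective.
0.5*||prox-x||^2 = 3.7538
lambda*||prox|| = 16.2877
Total = 20.0415


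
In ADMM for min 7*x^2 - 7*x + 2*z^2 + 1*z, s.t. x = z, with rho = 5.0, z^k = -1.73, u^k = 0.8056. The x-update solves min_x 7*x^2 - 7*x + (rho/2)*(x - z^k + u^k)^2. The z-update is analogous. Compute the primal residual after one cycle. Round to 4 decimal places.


ADMM iteration with rho = 5.0, z^k = -1.73, u^k = 0.8056
Step 1: x-update.
Minimize 7*x^2 - 7*x + (5.0/2)*(x + 1.73 + 0.8056)^2
FOC: (2*7 + 5.0)*x = 7 + 5.0*(-1.73 - 0.8056)
x^{k+1} = -0.2988
Step 2: z-update.
Minimize 2*z^2 + 1*z + (5.0/2)*(-0.2988 - z + 0.8056)^2
FOC: (2*2 + 5.0)*z = -1 + 5.0*(-0.2988 + 0.8056)
z^{k+1} = 0.1704
Step 3: u-update.
u^{k+1} = 0.8056 - 0.2988 - 0.1704 = 0.3363
Step 4: Primal residual = |-0.2988 - 0.1704| = 0.4693


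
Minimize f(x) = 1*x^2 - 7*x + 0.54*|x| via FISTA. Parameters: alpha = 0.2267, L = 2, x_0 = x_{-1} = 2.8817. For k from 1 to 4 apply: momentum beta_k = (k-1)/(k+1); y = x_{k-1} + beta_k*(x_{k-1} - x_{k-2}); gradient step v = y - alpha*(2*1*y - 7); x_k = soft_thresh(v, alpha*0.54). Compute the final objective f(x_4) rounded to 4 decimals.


FISTA on f(x) = 1*x^2 - 7*x + 0.54*|x|
L = 2, alpha = 0.2267
Iteration 1: beta = 0.0, y = 2.8817 + 0.0*(2.8817 - 2.8817) = 2.8817
  grad(y) = -1.2366, v = y - alpha*grad = 3.162
  prox(v) = soft_thresh(3.162, 0.1224) = 3.0396
Iteration 2: beta = 0.3333, y = 3.0396 + 0.3333*(3.0396 - 2.8817) = 3.0923
  grad(y) = -0.8155, v = y - alpha*grad = 3.2771
  prox(v) = soft_thresh(3.2771, 0.1224) = 3.1547
Iteration 3: beta = 0.5, y = 3.1547 + 0.5*(3.1547 - 3.0396) = 3.2123
  grad(y) = -0.5755, v = y - alpha*grad = 3.3427
  prox(v) = soft_thresh(3.3427, 0.1224) = 3.2203
Iteration 4: beta = 0.6, y = 3.2203 + 0.6*(3.2203 - 3.1547) = 3.2597
  grad(y) = -0.4807, v = y - alpha*grad = 3.3686
  prox(v) = soft_thresh(3.3686, 0.1224) = 3.2462
f(x_4) = 1*3.2462^2 - 7*3.2462 + 0.54*|3.2462| = -10.4326


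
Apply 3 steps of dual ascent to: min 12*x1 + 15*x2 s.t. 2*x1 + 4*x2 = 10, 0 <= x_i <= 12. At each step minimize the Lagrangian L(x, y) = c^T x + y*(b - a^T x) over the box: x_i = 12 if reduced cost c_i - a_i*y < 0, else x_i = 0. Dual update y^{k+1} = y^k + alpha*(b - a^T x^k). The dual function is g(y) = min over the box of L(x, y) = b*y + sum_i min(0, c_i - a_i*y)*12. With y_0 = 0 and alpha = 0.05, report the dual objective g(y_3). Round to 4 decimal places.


Dual ascent for LP: min 12*x1 + 15*x2, 2*x1 + 4*x2 = 10, 0 <= x_i <= 12
Step 1: y^k = 0.0, reduced costs: (12.0, 15.0)
  x^k = (0.0, 0.0), subgradient = b - a^T x = 10.0
  y^{k+1} = 0.0 + 0.05*10.0 = 0.5
Step 2: y^k = 0.5, reduced costs: (11.0, 13.0)
  x^k = (0.0, 0.0), subgradient = b - a^T x = 10.0
  y^{k+1} = 0.5 + 0.05*10.0 = 1.0
Step 3: y^k = 1.0, reduced costs: (10.0, 11.0)
  x^k = (0.0, 0.0), subgradient = b - a^T x = 10.0
  y^{k+1} = 1.0 + 0.05*10.0 = 1.5
Dual objective at y_3 = 1.5: reduced costs (9.0, 9.0), box minimizer x = (0.0, 0.0)
g(y_3) = b*y + (c1 - a1*y)*x1 + (c2 - a2*y)*x2 = 10*1.5 + 9.0*0.0 + 9.0*0.0 = 15.0 + 0.0 + 0.0 = 15.0


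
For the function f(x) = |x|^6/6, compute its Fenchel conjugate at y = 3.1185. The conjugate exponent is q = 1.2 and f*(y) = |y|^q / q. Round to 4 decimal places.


The conjugate exponent q satisfies 1/p + 1/q = 1.
p = 6, so q = 6/(6 - 1) = 1.2
|y|^q = 3.1185^1.2 = 3.915
f*(3.1185) = 3.915 / 1.2 = 3.2625


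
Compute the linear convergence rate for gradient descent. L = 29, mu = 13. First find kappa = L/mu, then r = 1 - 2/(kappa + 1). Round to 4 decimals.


Step 1: Compute the condition number.
kappa = L/mu = 29/13 = 2.2308
Step 2: Compute the convergence rate.
r = 1 - 2/(kappa + 1) = 1 - 2*mu/(L + mu) = (L - mu)/(L + mu) = 16/42 = 0.381


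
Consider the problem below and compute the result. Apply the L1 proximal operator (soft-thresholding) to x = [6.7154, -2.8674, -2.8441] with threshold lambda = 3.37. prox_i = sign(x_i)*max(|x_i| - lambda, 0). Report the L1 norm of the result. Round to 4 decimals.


Soft-thresholding with lambda = 3.37:
prox(6.7154) = sign(6.7154)*max(|6.7154| - 3.37, 0) = 3.3454
prox(-2.8674) = sign(-2.8674)*max(|-2.8674| - 3.37, 0) = 0.0
prox(-2.8441) = sign(-2.8441)*max(|-2.8441| - 3.37, 0) = 0.0
prox(x) = [3.3454, 0.0, 0.0]
||prox(x)||_1 = 3.3454 + 0.0 + 0.0 = 3.3454


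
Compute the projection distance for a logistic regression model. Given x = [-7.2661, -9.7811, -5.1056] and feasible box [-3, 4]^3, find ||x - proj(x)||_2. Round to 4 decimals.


Project each component onto [-3, 4].
clip(-7.2661) = -3.0, clip(-9.7811) = -3.0, clip(-5.1056) = -3.0
Projection = [-3.0, -3.0, -3.0]
Squared diffs: [18.1996, 45.9833, 4.4336]
Distance = sqrt(68.6165) = 8.2835


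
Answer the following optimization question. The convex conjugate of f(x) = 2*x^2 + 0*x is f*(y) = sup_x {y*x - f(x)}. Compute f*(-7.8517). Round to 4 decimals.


f*(y) = sup_x {y*x - a*x^2 - b*x} = sup_x {(y-b)*x - a*x^2}
FOC: (y - b) - 2a*x = 0 => x* = (y - b)/(2a)
x* = (-7.8517 - 0)/(2*2) = -1.9629
f*(-7.8517) = (y-b)^2/(4a) = (-7.8517 - 0)^2/(4*2)
= 61.6492/8 = 7.7061


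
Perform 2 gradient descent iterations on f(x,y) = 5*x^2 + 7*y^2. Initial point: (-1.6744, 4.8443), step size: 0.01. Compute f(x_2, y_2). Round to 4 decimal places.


Gradient descent on f(x,y) = 5*x^2 + 7*y^2.
Starting point: (-1.6744, 4.8443), alpha = 0.01
Step 1: grad_x = 2*5*-1.6744 = -16.744, grad_y = 2*7*4.8443 = 67.8202
  x_1 = -1.6744 - 0.01*-16.744 = -1.507
  y_1 = 4.8443 - 0.01*67.8202 = 4.1661
Step 2: grad_x = 2*5*-1.507 = -15.0696, grad_y = 2*7*4.1661 = 58.3254
  x_2 = -1.507 - 0.01*-15.0696 = -1.3563
  y_2 = 4.1661 - 0.01*58.3254 = 3.5828
f(-1.3563, 3.5828) = 5*(-1.3563)^2 + 7*3.5828^2 = 99.0547


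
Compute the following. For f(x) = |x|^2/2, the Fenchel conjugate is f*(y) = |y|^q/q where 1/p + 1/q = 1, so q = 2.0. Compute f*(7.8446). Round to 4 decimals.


The conjugate exponent q satisfies 1/p + 1/q = 1.
p = 2, so q = 2/(2 - 1) = 2.0
|y|^q = 7.8446^2.0 = 61.5377
f*(7.8446) = 61.5377 / 2.0 = 30.7689


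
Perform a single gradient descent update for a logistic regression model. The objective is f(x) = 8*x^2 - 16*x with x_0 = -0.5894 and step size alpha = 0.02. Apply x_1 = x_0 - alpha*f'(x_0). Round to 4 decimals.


We compute the gradient at x_0 and apply the update.
f'(x) = 16*x - 16
f'(-0.5894) = 16*-0.5894 - 16 = -25.4304
x_1 = -0.5894 - 0.02*-25.4304 = -0.0808


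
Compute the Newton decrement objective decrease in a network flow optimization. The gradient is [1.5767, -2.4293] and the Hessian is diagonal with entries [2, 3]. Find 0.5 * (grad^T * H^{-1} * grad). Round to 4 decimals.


Step 1: H is diagonal, so H^(-1) * g = [0.7884, -0.8098].
Step 2: g^T H^(-1) g = sum_i g_i^2 / H_ii
  = (1.5767)^2/2 + (-2.4293)^2/3
  = 1.243 + 1.9672 = 3.2102
Step 3: Objective decrease = 0.5 * g^T H^(-1) g = 1.6051


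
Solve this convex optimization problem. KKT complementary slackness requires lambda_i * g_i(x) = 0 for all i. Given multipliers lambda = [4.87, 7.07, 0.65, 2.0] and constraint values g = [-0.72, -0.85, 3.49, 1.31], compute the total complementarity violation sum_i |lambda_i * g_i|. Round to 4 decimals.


KKT complementary slackness check:
lambda_1 * g_1 = 4.87 * -0.72 = -3.5064
lambda_2 * g_2 = 7.07 * -0.85 = -6.0095
lambda_3 * g_3 = 0.65 * 3.49 = 2.2685
lambda_4 * g_4 = 2.0 * 1.31 = 2.62
Total violation = 3.5064 + 6.0095 + 2.2685 + 2.62 = 14.4044


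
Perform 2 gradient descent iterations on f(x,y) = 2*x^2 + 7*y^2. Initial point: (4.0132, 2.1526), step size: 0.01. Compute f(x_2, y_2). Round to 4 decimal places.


Gradient descent on f(x,y) = 2*x^2 + 7*y^2.
Starting point: (4.0132, 2.1526), alpha = 0.01
Step 1: grad_x = 2*2*4.0132 = 16.0528, grad_y = 2*7*2.1526 = 30.1364
  x_1 = 4.0132 - 0.01*16.0528 = 3.8527
  y_1 = 2.1526 - 0.01*30.1364 = 1.8512
Step 2: grad_x = 2*2*3.8527 = 15.4107, grad_y = 2*7*1.8512 = 25.9173
  x_2 = 3.8527 - 0.01*15.4107 = 3.6986
  y_2 = 1.8512 - 0.01*25.9173 = 1.5921
f(3.6986, 1.5921) = 2*3.6986^2 + 7*1.5921^2 = 45.1014


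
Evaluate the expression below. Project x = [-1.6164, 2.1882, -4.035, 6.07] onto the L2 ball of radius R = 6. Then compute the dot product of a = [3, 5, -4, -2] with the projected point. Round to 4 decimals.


Step 1: Compute ||x|| (intermediates to 6 decimals).
||x|| = sqrt((-1.6164)^2 + 2.1882^2 + (-4.035)^2 + 6.07^2) = 7.779916
Step 2: Project.
Since ||x|| > R, scale = R/||x|| = 6/7.779916 = 0.771217, proj(x) = scale * x
proj(x) = [-1.246595, 1.687577, -3.111861, 4.681287]
Step 3: Dot product.
a^T * proj(x) = 3*(-1.246595) + 5*1.687577 - 4*(-3.111861) - 2*4.681287 = 7.783


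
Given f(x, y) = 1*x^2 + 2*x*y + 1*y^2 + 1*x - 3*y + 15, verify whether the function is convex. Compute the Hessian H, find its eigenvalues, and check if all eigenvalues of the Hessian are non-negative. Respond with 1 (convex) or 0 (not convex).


The Hessian of f(x,y) = 1*x^2 + 2*x*y + 1*y^2 + 1*x - 3*y + 15 is:
H = [[2, 2], [2, 2]]
Trace = 2 + 2 = 4
Determinant = 2*2 - (2)^2 = 0
Discriminant = (4)^2 - 4*0 = 16.0
Eigenvalues: lambda_1 = 0.0, lambda_2 = 4.0
The function is convex.

1


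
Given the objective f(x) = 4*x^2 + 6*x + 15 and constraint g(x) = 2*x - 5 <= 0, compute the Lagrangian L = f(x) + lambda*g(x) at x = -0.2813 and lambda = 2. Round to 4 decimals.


Step 1: Evaluate f(x).
f(-0.2813) = 4*(-0.2813)^2 + 6*(-0.2813) + 15 = 13.6287
Step 2: Evaluate g(x).
g(-0.2813) = 2*-0.2813 - 5 = -5.5626
Step 3: Compute Lagrangian.
L = 13.6287 + 2*-5.5626 = 2.5035


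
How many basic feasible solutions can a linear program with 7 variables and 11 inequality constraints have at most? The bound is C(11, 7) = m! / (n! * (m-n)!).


Each vertex corresponds to some choice of n active constraints out of m, so the number of vertices is at most C(m, n) = m! / (n!(m-n)!).
m = 11, n = 7
Numerator: 11 * 10 * 9 * 8 * 7 * 6 * 5
Denominator: 7! = 5040
C(11, 7) = 330


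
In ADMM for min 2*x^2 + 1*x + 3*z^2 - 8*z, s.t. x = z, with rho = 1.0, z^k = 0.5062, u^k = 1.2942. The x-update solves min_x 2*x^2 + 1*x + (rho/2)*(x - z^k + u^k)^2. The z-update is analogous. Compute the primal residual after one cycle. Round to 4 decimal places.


ADMM iteration with rho = 1.0, z^k = 0.5062, u^k = 1.2942
Step 1: x-update.
Minimize 2*x^2 + 1*x + (1.0/2)*(x - 0.5062 + 1.2942)^2
FOC: (2*2 + 1.0)*x = -1 + 1.0*(0.5062 - 1.2942)
x^{k+1} = -0.3576
Step 2: z-update.
Minimize 3*z^2 - 8*z + (1.0/2)*(-0.3576 - z + 1.2942)^2
FOC: (2*3 + 1.0)*z = 8 + 1.0*(-0.3576 + 1.2942)
z^{k+1} = 1.2767
Step 3: u-update.
u^{k+1} = 1.2942 - 0.3576 - 1.2767 = -0.3401
Step 4: Primal residual = |-0.3576 - 1.2767| = 1.6343


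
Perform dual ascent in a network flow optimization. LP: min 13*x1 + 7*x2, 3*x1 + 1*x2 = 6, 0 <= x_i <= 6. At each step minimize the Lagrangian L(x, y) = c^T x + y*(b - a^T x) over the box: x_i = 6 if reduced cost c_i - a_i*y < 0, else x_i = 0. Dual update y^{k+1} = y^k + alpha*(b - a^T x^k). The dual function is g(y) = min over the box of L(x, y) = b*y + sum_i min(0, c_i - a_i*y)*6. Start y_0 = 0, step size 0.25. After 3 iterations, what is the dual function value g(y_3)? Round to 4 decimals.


Dual ascent for LP: min 13*x1 + 7*x2, 3*x1 + 1*x2 = 6, 0 <= x_i <= 6
Step 1: y^k = 0.0, reduced costs: (13.0, 7.0)
  x^k = (0.0, 0.0), subgradient = b - a^T x = 6.0
  y^{k+1} = 0.0 + 0.25*6.0 = 1.5
Step 2: y^k = 1.5, reduced costs: (8.5, 5.5)
  x^k = (0.0, 0.0), subgradient = b - a^T x = 6.0
  y^{k+1} = 1.5 + 0.25*6.0 = 3.0
Step 3: y^k = 3.0, reduced costs: (4.0, 4.0)
  x^k = (0.0, 0.0), subgradient = b - a^T x = 6.0
  y^{k+1} = 3.0 + 0.25*6.0 = 4.5
Dual objective at y_3 = 4.5: reduced costs (-0.5, 2.5), box minimizer x = (6.0, 0.0)
g(y_3) = b*y + (c1 - a1*y)*x1 + (c2 - a2*y)*x2 = 6*4.5 + (-0.5)*6.0 + 2.5*0.0 = 27.0 - 3.0 + 0.0 = 24.0


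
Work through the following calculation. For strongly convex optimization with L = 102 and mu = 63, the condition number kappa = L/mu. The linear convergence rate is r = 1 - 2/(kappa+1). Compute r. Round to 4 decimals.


Step 1: Compute the condition number.
kappa = L/mu = 102/63 = 1.619
Step 2: Compute the convergence rate.
r = 1 - 2/(kappa + 1) = 1 - 2*mu/(L + mu) = (L - mu)/(L + mu) = 39/165 = 0.2364


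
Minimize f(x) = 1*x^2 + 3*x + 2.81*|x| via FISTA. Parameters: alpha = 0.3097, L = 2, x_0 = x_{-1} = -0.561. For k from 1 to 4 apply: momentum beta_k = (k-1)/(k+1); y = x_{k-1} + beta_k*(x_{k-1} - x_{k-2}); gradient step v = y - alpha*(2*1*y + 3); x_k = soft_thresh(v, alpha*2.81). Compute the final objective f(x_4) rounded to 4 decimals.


FISTA on f(x) = 1*x^2 + 3*x + 2.81*|x|
L = 2, alpha = 0.3097
Iteration 1: beta = 0.0, y = -0.561 + 0.0*(-0.561 + 0.561) = -0.561
  grad(y) = 1.878, v = y - alpha*grad = -1.1426
  prox(v) = soft_thresh(-1.1426, 0.8703) = -0.2724
Iteration 2: beta = 0.3333, y = -0.2724 + 0.3333*(-0.2724 + 0.561) = -0.1761
  grad(y) = 2.6477, v = y - alpha*grad = -0.9961
  prox(v) = soft_thresh(-0.9961, 0.8703) = -0.1259
Iteration 3: beta = 0.5, y = -0.1259 + 0.5*(-0.1259 + 0.2724) = -0.0526
  grad(y) = 2.8947, v = y - alpha*grad = -0.9491
  prox(v) = soft_thresh(-0.9491, 0.8703) = -0.0789
Iteration 4: beta = 0.6, y = -0.0789 + 0.6*(-0.0789 + 0.1259) = -0.0507
  grad(y) = 2.8986, v = y - alpha*grad = -0.9484
  prox(v) = soft_thresh(-0.9484, 0.8703) = -0.0781
f(x_4) = 1*(-0.0781)^2 + 3*(-0.0781) + 2.81*|-0.0781| = -0.0087


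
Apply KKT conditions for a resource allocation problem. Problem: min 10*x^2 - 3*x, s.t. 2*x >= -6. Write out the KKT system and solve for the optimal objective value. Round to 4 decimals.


Step 1: Try lambda = 0 (constraint inactive).
Stationarity: 2*10*x - 3 = 0
x* = 3/(2*10) = 0.15
Check constraint: 2*0.15 = 0.3 >= -6 -- satisfied.
Step 2: Compute optimal value.
f(x*) = 10*0.15^2 - 3*0.15 = -0.225


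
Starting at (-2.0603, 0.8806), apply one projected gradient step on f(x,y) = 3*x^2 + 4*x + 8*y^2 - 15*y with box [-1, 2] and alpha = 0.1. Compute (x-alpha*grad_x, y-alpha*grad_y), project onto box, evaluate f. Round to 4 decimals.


Step 1: Compute gradient at (-2.0603, 0.8806).
grad_x = 2*3*-2.0603 + 4 = -8.3618
grad_y = 2*8*0.8806 - 15 = -0.9104
Step 2: Gradient step.
x_raw = -2.0603 - 0.1*-8.3618 = -1.2241
y_raw = 0.8806 - 0.1*-0.9104 = 0.9716
Step 3: Project onto [-1, 2].
x_proj = clip(-1.2241) = -1.0
y_proj = clip(0.9716) = 0.9716
Step 4: Evaluate f.
f(-1.0, 0.9716) = -8.0219


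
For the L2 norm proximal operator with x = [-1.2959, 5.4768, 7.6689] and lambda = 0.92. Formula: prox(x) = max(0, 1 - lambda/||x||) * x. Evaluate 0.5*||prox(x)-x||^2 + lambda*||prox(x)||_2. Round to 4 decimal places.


Step 1: Compute ||x||.
||x|| = 9.5125
Step 2: Compute scaling factor.
scale = max(0, 1 - 0.92/9.5125) = 0.9033
Step 3: prox(x) = [-1.1706, 4.9471, 6.9272]
||prox(x)|| = 8.5925
Step 4: Proximal objective.
0.5*||prox-x||^2 = 0.4232
lambda*||prox|| = 7.9051
Total = 8.3283


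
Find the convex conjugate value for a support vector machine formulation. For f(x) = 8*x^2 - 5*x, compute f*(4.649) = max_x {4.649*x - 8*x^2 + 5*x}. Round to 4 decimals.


f*(y) = sup_x {y*x - a*x^2 - b*x} = sup_x {(y-b)*x - a*x^2}
FOC: (y - b) - 2a*x = 0 => x* = (y - b)/(2a)
x* = (4.649 + 5)/(2*8) = 0.6031
f*(4.649) = (y-b)^2/(4a) = (4.649 + 5)^2/(4*8)
= 93.1032/32 = 2.9095


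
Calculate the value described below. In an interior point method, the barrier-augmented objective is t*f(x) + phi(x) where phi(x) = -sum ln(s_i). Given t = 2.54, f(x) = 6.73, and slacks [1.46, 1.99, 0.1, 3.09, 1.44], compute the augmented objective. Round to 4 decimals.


Step 1: Compute log-barrier.
ln values: [0.3784, 0.6881, -2.3026, 1.1282, 0.3646]
phi = -(0.3784 + 0.6881 - 2.3026 + 1.1282 + 0.3646) = -0.2568
Step 2: Compute augmented objective.
t*f(x) = 2.54*6.73 = 17.0942
Total = 17.0942 - 0.2568 = 16.8374


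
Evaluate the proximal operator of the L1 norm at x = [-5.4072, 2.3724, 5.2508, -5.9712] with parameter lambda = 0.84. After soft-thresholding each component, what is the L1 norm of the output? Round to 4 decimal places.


Soft-thresholding with lambda = 0.84:
prox(-5.4072) = sign(-5.4072)*max(|-5.4072| - 0.84, 0) = -4.5672
prox(2.3724) = sign(2.3724)*max(|2.3724| - 0.84, 0) = 1.5324
prox(5.2508) = sign(5.2508)*max(|5.2508| - 0.84, 0) = 4.4108
prox(-5.9712) = sign(-5.9712)*max(|-5.9712| - 0.84, 0) = -5.1312
prox(x) = [-4.5672, 1.5324, 4.4108, -5.1312]
||prox(x)||_1 = 4.5672 + 1.5324 + 4.4108 + 5.1312 = 15.6416


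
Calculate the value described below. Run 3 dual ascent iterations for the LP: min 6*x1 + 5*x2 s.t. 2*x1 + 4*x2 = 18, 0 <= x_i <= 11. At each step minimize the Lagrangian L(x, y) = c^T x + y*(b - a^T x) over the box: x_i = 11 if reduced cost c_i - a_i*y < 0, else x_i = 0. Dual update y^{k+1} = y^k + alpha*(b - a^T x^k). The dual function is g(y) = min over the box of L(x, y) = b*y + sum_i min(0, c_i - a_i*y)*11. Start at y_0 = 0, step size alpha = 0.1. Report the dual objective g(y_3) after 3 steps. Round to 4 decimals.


Dual ascent for LP: min 6*x1 + 5*x2, 2*x1 + 4*x2 = 18, 0 <= x_i <= 11
Step 1: y^k = 0.0, reduced costs: (6.0, 5.0)
  x^k = (0.0, 0.0), subgradient = b - a^T x = 18.0
  y^{k+1} = 0.0 + 0.1*18.0 = 1.8
Step 2: y^k = 1.8, reduced costs: (2.4, -2.2)
  x^k = (0.0, 11.0), subgradient = b - a^T x = -26.0
  y^{k+1} = 1.8 + 0.1*-26.0 = -0.8
Step 3: y^k = -0.8, reduced costs: (7.6, 8.2)
  x^k = (0.0, 0.0), subgradient = b - a^T x = 18.0
  y^{k+1} = -0.8 + 0.1*18.0 = 1.0
Dual objective at y_3 = 1.0: reduced costs (4.0, 1.0), box minimizer x = (0.0, 0.0)
g(y_3) = b*y + (c1 - a1*y)*x1 + (c2 - a2*y)*x2 = 18*1.0 + 4.0*0.0 + 1.0*0.0 = 18.0 + 0.0 + 0.0 = 18.0


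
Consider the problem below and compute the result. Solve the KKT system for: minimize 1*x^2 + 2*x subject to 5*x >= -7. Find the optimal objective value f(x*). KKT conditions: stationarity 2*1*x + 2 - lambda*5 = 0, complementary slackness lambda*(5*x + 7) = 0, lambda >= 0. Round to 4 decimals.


Step 1: Try lambda = 0 (constraint inactive).
Stationarity: 2*1*x + 2 = 0
x* = -2/(2*1) = -1.0
Check constraint: 5*-1.0 = -5.0 >= -7 -- satisfied.
Step 2: Compute optimal value.
f(x*) = 1*(-1.0)^2 + 2*(-1.0) = -1.0


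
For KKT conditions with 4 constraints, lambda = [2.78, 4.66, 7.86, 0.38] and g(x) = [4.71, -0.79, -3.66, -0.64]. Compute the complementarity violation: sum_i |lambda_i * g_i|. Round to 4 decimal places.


KKT complementary slackness check:
lambda_1 * g_1 = 2.78 * 4.71 = 13.0938
lambda_2 * g_2 = 4.66 * -0.79 = -3.6814
lambda_3 * g_3 = 7.86 * -3.66 = -28.7676
lambda_4 * g_4 = 0.38 * -0.64 = -0.2432
Total violation = 13.0938 + 3.6814 + 28.7676 + 0.2432 = 45.786


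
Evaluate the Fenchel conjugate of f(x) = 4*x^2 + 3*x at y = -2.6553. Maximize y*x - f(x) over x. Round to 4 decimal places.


f*(y) = sup_x {y*x - a*x^2 - b*x} = sup_x {(y-b)*x - a*x^2}
FOC: (y - b) - 2a*x = 0 => x* = (y - b)/(2a)
x* = (-2.6553 - 3)/(2*4) = -0.7069
f*(-2.6553) = (y-b)^2/(4a) = (-2.6553 - 3)^2/(4*4)
= 31.9824/16 = 1.9989


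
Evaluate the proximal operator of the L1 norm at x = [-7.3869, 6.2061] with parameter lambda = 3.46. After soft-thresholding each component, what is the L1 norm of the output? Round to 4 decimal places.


Soft-thresholding with lambda = 3.46:
prox(-7.3869) = sign(-7.3869)*max(|-7.3869| - 3.46, 0) = -3.9269
prox(6.2061) = sign(6.2061)*max(|6.2061| - 3.46, 0) = 2.7461
prox(x) = [-3.9269, 2.7461]
||prox(x)||_1 = 3.9269 + 2.7461 = 6.673


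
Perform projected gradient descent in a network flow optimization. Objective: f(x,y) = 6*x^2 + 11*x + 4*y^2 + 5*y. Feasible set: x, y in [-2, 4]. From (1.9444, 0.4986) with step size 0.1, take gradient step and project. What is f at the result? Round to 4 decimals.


Step 1: Compute gradient at (1.9444, 0.4986).
grad_x = 2*6*1.9444 + 11 = 34.3328
grad_y = 2*4*0.4986 + 5 = 8.9888
Step 2: Gradient step.
x_raw = 1.9444 - 0.1*34.3328 = -1.4889
y_raw = 0.4986 - 0.1*8.9888 = -0.4003
Step 3: Project onto [-2, 4].
x_proj = clip(-1.4889) = -1.4889
y_proj = clip(-0.4003) = -0.4003
Step 4: Evaluate f.
f(-1.4889, -0.4003) = -4.4376


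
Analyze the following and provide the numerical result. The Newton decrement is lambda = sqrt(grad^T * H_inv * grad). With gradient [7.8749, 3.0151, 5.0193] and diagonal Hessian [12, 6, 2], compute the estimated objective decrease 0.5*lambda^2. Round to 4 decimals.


Step 1: H is diagonal, so H^(-1) * g = [0.6562, 0.5025, 2.5097].
Step 2: g^T H^(-1) g = sum_i g_i^2 / H_ii
  = (7.8749)^2/12 + (3.0151)^2/6 + (5.0193)^2/2
  = 5.1678 + 1.5151 + 12.5967 = 19.2797
Step 3: Objective decrease = 0.5 * g^T H^(-1) g = 9.6398


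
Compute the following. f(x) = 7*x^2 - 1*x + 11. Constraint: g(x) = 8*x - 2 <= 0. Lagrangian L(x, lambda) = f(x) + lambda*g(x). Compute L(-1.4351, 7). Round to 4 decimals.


Step 1: Evaluate f(x).
f(-1.4351) = 7*(-1.4351)^2 - 1*(-1.4351) + 11 = 26.8517
Step 2: Evaluate g(x).
g(-1.4351) = 8*-1.4351 - 2 = -13.4808
Step 3: Compute Lagrangian.
L = 26.8517 + 7*-13.4808 = -67.5139


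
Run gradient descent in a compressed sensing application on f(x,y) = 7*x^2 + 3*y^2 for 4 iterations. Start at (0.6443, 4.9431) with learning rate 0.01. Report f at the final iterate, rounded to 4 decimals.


Gradient descent on f(x,y) = 7*x^2 + 3*y^2.
Starting point: (0.6443, 4.9431), alpha = 0.01
Step 1: grad_x = 2*7*0.6443 = 9.0202, grad_y = 2*3*4.9431 = 29.6586
  x_1 = 0.6443 - 0.01*9.0202 = 0.5541
  y_1 = 4.9431 - 0.01*29.6586 = 4.6465
Step 2: grad_x = 2*7*0.5541 = 7.7574, grad_y = 2*3*4.6465 = 27.8791
  x_2 = 0.5541 - 0.01*7.7574 = 0.4765
  y_2 = 4.6465 - 0.01*27.8791 = 4.3677
Step 3: grad_x = 2*7*0.4765 = 6.6713, grad_y = 2*3*4.3677 = 26.2063
  x_3 = 0.4765 - 0.01*6.6713 = 0.4098
  y_3 = 4.3677 - 0.01*26.2063 = 4.1057
Step 4: grad_x = 2*7*0.4098 = 5.7374, grad_y = 2*3*4.1057 = 24.634
  x_4 = 0.4098 - 0.01*5.7374 = 0.3524
  y_4 = 4.1057 - 0.01*24.634 = 3.8593
f(0.3524, 3.8593) = 7*0.3524^2 + 3*3.8593^2 = 45.5525


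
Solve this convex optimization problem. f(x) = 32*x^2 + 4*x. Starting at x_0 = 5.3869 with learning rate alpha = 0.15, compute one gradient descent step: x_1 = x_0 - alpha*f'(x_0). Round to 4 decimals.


We compute the gradient at x_0 and apply the update.
f'(x) = 64*x + 4
f'(5.3869) = 64*5.3869 + 4 = 348.7616
x_1 = 5.3869 - 0.15*348.7616 = -46.9273


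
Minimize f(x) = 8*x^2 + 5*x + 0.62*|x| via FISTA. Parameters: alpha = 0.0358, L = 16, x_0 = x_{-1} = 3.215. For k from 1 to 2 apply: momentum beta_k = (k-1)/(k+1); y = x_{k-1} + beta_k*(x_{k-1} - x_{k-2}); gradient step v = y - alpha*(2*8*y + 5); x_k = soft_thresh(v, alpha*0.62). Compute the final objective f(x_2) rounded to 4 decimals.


FISTA on f(x) = 8*x^2 + 5*x + 0.62*|x|
L = 16, alpha = 0.0358
Iteration 1: beta = 0.0, y = 3.215 + 0.0*(3.215 - 3.215) = 3.215
  grad(y) = 56.44, v = y - alpha*grad = 1.1944
  prox(v) = soft_thresh(1.1944, 0.0222) = 1.1723
Iteration 2: beta = 0.3333, y = 1.1723 + 0.3333*(1.1723 - 3.215) = 0.4913
  grad(y) = 12.8614, v = y - alpha*grad = 0.0309
  prox(v) = soft_thresh(0.0309, 0.0222) = 0.0087
f(x_2) = 8*0.0087^2 + 5*0.0087 + 0.62*|0.0087| = 0.0495


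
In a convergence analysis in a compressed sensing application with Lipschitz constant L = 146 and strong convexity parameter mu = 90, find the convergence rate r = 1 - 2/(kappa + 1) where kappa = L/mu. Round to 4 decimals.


Step 1: Compute the condition number.
kappa = L/mu = 146/90 = 1.6222
Step 2: Compute the convergence rate.
r = 1 - 2/(kappa + 1) = 1 - 2*mu/(L + mu) = (L - mu)/(L + mu) = 56/236 = 0.2373


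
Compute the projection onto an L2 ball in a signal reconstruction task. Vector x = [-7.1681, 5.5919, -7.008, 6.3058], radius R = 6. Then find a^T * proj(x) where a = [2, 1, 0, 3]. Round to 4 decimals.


Step 1: Compute ||x|| (intermediates to 6 decimals).
||x|| = sqrt((-7.1681)^2 + 5.5919^2 + (-7.008)^2 + 6.3058^2) = 13.0968
Step 2: Project.
Since ||x|| > R, scale = R/||x|| = 6/13.0968 = 0.458127, proj(x) = scale * x
proj(x) = [-3.2839, 2.5618, -3.210554, 2.888857]
Step 3: Dot product.
a^T * proj(x) = 2*(-3.2839) + 1*2.5618 + 0*(-3.210554) + 3*2.888857 = 4.6606
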